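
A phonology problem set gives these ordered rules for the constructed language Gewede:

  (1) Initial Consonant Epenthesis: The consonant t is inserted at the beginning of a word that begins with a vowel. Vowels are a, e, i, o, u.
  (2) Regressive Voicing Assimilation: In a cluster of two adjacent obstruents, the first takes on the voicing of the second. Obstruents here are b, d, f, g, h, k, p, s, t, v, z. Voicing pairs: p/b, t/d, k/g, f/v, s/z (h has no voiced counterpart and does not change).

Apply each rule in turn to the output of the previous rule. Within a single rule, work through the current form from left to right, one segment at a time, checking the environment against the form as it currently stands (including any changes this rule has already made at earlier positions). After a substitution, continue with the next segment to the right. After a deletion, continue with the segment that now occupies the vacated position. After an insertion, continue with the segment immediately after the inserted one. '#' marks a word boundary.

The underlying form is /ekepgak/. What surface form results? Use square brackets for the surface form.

[tekebgak]

(1) Initial Consonant Epenthesis: [ekepgak] → [tekepgak]
(2) Regressive Voicing Assimilation: [tekepgak] → [tekebgak]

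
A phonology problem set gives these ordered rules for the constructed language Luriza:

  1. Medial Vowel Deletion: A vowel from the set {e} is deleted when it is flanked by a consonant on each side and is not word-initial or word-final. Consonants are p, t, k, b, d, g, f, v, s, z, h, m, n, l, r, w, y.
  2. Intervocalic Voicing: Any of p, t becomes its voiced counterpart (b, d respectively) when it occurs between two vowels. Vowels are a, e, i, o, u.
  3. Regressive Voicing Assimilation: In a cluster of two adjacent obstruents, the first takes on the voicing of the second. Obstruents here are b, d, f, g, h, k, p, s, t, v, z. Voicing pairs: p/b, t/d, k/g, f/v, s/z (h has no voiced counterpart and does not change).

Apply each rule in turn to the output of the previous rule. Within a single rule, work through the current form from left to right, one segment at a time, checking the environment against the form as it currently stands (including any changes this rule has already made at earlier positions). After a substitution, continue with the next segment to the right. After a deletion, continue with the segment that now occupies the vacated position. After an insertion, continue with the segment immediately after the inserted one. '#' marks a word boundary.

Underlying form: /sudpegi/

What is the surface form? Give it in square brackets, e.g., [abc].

1 Medial Vowel Deletion: [sudpegi] → [sudpgi]
2 Intervocalic Voicing: no change — [sudpgi]
3 Regressive Voicing Assimilation: [sudpgi] → [sutbgi]

[sutbgi]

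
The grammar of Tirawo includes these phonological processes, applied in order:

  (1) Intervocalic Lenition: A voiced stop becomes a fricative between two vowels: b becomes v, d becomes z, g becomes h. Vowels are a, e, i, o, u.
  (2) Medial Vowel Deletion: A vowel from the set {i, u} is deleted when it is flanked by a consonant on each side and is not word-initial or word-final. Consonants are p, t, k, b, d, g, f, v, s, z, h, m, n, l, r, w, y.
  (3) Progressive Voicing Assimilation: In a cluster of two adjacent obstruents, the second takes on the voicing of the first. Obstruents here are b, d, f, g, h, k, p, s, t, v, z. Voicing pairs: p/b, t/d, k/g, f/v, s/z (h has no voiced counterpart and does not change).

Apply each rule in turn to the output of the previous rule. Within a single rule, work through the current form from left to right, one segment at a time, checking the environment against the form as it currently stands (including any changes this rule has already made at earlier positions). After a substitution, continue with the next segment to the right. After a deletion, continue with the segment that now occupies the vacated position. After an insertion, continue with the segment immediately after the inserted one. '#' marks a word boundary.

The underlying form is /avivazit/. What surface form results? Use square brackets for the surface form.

(1) Intervocalic Lenition: no change — [avivazit]
(2) Medial Vowel Deletion: [avivazit] → [avvazt]
(3) Progressive Voicing Assimilation: [avvazt] → [avvazd]

[avvazd]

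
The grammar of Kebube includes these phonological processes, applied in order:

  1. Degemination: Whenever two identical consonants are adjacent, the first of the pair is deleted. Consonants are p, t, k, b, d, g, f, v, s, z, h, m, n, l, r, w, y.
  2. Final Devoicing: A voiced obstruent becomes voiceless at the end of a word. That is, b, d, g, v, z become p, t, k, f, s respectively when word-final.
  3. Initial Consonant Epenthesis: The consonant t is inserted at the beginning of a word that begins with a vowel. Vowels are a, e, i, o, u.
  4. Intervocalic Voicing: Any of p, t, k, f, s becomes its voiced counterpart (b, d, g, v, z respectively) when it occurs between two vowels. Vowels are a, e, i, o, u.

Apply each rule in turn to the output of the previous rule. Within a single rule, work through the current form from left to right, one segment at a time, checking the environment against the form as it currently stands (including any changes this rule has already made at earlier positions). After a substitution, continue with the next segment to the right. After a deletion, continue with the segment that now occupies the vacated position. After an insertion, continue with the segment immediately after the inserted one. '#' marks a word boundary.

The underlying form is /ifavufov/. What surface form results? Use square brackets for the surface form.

[tivavuvof]

1 Degemination: no change — [ifavufov]
2 Final Devoicing: [ifavufov] → [ifavufof]
3 Initial Consonant Epenthesis: [ifavufof] → [tifavufof]
4 Intervocalic Voicing: [tifavufof] → [tivavuvof]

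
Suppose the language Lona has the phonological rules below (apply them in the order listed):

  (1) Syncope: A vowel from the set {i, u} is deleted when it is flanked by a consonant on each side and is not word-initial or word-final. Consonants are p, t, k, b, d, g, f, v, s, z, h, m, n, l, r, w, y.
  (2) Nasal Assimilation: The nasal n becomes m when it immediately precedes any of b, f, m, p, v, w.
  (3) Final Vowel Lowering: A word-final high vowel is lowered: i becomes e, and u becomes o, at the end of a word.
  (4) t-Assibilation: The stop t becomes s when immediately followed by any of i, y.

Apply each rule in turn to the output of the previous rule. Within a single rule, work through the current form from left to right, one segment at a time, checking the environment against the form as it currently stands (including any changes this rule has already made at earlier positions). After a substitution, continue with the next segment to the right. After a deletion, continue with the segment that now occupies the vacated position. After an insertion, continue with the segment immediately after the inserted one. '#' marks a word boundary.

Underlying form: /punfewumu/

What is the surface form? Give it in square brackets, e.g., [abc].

(1) Syncope: [punfewumu] → [pnfewmu]
(2) Nasal Assimilation: [pnfewmu] → [pmfewmu]
(3) Final Vowel Lowering: [pmfewmu] → [pmfewmo]
(4) t-Assibilation: no change — [pmfewmo]

[pmfewmo]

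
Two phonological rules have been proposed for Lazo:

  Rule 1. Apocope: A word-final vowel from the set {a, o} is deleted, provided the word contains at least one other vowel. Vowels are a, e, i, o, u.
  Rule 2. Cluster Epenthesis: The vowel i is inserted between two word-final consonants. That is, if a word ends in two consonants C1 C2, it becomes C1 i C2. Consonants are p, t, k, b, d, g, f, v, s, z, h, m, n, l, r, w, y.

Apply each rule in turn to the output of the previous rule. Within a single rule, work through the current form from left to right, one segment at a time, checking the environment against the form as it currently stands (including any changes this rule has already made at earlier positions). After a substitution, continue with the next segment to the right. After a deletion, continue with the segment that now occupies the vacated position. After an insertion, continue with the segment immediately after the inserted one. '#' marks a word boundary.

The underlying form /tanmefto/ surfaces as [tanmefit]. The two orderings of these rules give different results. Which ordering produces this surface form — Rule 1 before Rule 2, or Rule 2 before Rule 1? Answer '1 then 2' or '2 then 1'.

1 then 2

Order 1 then 2:
  1 Apocope: [tanmefto] → [tanmeft]
  2 Cluster Epenthesis: [tanmeft] → [tanmefit]
  result: [tanmefit]
Order 2 then 1:
  2 Cluster Epenthesis: no change — [tanmefto]
  1 Apocope: [tanmefto] → [tanmeft]
  result: [tanmeft]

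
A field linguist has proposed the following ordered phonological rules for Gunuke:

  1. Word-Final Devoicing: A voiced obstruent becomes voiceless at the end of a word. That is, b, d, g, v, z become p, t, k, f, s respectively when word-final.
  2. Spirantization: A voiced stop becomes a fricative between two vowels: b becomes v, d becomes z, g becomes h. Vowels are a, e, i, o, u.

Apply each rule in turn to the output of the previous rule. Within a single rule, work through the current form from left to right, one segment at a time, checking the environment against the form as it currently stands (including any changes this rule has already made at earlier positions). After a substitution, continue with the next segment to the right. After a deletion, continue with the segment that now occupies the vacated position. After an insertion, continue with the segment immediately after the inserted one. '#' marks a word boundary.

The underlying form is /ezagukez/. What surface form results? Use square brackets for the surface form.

[ezahukes]

1 Word-Final Devoicing: [ezagukez] → [ezagukes]
2 Spirantization: [ezagukes] → [ezahukes]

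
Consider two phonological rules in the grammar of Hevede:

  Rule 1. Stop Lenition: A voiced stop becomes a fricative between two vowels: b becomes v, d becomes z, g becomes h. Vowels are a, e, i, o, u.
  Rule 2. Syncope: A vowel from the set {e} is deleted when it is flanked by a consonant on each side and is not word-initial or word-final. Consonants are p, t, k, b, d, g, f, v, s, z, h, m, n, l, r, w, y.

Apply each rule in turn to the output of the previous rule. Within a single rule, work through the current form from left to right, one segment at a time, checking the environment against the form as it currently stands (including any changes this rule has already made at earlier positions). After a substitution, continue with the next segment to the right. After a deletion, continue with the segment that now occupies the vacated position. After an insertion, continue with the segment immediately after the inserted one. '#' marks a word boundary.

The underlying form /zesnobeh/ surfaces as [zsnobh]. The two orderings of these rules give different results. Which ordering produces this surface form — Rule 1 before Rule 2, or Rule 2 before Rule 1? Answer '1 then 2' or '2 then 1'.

2 then 1

Order 1 then 2:
  1 Stop Lenition: [zesnobeh] → [zesnoveh]
  2 Syncope: [zesnoveh] → [zsnovh]
  result: [zsnovh]
Order 2 then 1:
  2 Syncope: [zesnobeh] → [zsnobh]
  1 Stop Lenition: no change — [zsnobh]
  result: [zsnobh]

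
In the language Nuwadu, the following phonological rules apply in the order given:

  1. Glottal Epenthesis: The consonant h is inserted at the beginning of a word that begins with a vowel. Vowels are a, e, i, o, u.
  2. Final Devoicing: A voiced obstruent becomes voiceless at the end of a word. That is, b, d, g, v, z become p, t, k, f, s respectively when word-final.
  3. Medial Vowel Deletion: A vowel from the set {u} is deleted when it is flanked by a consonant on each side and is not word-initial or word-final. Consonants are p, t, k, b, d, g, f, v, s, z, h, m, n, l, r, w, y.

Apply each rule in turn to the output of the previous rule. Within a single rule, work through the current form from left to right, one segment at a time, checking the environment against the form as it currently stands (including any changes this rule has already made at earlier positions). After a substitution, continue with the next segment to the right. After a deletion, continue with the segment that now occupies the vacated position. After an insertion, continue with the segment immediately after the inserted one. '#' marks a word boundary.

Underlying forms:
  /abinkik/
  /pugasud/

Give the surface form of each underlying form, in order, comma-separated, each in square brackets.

/abinkik/:
  1 Glottal Epenthesis: [abinkik] → [habinkik]
  2 Final Devoicing: no change — [habinkik]
  3 Medial Vowel Deletion: no change — [habinkik]
/pugasud/:
  1 Glottal Epenthesis: no change — [pugasud]
  2 Final Devoicing: [pugasud] → [pugasut]
  3 Medial Vowel Deletion: [pugasut] → [pgast]

[habinkik], [pgast]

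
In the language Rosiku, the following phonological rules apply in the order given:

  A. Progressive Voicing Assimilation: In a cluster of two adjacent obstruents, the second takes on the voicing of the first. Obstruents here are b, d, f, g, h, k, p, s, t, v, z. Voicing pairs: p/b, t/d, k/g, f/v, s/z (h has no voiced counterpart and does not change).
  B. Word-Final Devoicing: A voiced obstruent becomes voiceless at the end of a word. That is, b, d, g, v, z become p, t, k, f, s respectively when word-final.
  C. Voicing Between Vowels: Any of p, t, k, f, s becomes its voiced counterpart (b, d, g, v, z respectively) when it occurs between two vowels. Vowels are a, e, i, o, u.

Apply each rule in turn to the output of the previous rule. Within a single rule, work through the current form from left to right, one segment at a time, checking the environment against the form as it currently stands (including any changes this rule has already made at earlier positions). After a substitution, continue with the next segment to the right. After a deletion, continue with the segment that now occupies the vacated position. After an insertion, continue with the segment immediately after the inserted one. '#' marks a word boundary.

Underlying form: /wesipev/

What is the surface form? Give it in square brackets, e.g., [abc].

[wezibef]

A Progressive Voicing Assimilation: no change — [wesipev]
B Word-Final Devoicing: [wesipev] → [wesipef]
C Voicing Between Vowels: [wesipef] → [wezibef]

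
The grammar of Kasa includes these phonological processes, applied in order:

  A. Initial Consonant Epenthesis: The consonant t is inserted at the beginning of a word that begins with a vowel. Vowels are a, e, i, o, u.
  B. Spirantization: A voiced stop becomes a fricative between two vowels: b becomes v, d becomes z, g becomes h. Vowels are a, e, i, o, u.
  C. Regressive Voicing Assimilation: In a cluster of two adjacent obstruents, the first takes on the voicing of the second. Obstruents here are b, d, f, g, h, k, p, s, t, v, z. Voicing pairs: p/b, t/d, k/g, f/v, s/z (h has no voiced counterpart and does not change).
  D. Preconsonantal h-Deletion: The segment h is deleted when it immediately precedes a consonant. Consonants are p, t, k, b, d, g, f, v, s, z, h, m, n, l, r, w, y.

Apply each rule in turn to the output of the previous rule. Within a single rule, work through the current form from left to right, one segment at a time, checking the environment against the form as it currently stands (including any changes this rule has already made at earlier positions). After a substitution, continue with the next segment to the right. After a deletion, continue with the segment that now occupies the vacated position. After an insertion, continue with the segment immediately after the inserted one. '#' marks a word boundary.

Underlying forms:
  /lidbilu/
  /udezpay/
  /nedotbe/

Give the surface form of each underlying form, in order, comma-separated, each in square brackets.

[lidbilu], [tuzespay], [nezodbe]

/lidbilu/:
  A Initial Consonant Epenthesis: no change — [lidbilu]
  B Spirantization: no change — [lidbilu]
  C Regressive Voicing Assimilation: no change — [lidbilu]
  D Preconsonantal h-Deletion: no change — [lidbilu]
/udezpay/:
  A Initial Consonant Epenthesis: [udezpay] → [tudezpay]
  B Spirantization: [tudezpay] → [tuzezpay]
  C Regressive Voicing Assimilation: [tuzezpay] → [tuzespay]
  D Preconsonantal h-Deletion: no change — [tuzespay]
/nedotbe/:
  A Initial Consonant Epenthesis: no change — [nedotbe]
  B Spirantization: [nedotbe] → [nezotbe]
  C Regressive Voicing Assimilation: [nezotbe] → [nezodbe]
  D Preconsonantal h-Deletion: no change — [nezodbe]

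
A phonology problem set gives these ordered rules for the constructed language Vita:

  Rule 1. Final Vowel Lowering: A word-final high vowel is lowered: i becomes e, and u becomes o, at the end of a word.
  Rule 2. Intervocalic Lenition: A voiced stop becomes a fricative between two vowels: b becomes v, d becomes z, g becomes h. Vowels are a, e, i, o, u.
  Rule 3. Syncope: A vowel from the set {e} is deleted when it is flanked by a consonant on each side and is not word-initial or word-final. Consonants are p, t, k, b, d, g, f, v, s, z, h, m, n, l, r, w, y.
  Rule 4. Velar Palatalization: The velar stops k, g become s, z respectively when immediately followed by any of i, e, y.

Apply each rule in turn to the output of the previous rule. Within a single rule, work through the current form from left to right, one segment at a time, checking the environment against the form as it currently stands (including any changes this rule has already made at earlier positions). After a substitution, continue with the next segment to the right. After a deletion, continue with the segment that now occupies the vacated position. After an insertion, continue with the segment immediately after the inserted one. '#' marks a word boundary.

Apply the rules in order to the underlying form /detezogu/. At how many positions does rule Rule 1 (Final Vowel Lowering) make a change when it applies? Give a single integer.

1

Rule 1 Final Vowel Lowering: [detezogu] → [detezogo]
Rule 2 Intervocalic Lenition: [detezogo] → [detezoho]
Rule 3 Syncope: [detezoho] → [dtzoho]
Rule 4 Velar Palatalization: no change — [dtzoho]
Rule Rule 1 changed 1 position(s).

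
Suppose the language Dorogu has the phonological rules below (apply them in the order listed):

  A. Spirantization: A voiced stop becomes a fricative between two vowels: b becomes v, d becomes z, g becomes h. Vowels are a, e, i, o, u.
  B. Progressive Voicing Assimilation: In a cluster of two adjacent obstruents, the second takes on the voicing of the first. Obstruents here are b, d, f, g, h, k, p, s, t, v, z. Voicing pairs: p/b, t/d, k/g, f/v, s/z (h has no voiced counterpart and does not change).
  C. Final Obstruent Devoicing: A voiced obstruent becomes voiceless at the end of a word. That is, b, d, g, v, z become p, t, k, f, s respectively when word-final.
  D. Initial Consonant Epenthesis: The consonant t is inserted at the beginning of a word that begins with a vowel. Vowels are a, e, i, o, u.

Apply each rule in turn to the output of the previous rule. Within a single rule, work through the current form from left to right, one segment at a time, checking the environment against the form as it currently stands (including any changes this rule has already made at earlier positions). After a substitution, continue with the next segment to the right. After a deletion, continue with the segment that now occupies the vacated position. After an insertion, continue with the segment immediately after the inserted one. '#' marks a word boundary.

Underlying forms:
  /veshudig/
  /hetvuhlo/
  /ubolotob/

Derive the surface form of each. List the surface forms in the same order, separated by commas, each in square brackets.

[veshuzik], [hetfuhlo], [tuvolotop]

/veshudig/:
  A Spirantization: [veshudig] → [veshuzig]
  B Progressive Voicing Assimilation: no change — [veshuzig]
  C Final Obstruent Devoicing: [veshuzig] → [veshuzik]
  D Initial Consonant Epenthesis: no change — [veshuzik]
/hetvuhlo/:
  A Spirantization: no change — [hetvuhlo]
  B Progressive Voicing Assimilation: [hetvuhlo] → [hetfuhlo]
  C Final Obstruent Devoicing: no change — [hetfuhlo]
  D Initial Consonant Epenthesis: no change — [hetfuhlo]
/ubolotob/:
  A Spirantization: [ubolotob] → [uvolotob]
  B Progressive Voicing Assimilation: no change — [uvolotob]
  C Final Obstruent Devoicing: [uvolotob] → [uvolotop]
  D Initial Consonant Epenthesis: [uvolotop] → [tuvolotop]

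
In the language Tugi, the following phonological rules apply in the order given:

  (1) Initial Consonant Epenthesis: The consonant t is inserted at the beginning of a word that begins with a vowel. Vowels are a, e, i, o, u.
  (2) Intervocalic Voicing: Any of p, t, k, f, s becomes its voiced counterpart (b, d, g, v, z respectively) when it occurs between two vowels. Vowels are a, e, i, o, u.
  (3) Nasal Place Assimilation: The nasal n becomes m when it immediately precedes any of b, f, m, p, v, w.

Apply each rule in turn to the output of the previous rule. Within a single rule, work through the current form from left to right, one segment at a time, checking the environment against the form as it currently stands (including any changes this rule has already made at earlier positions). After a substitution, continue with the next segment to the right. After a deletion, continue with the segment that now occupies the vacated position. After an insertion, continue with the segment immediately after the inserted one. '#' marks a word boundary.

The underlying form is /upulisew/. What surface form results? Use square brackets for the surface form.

[tubulizew]

(1) Initial Consonant Epenthesis: [upulisew] → [tupulisew]
(2) Intervocalic Voicing: [tupulisew] → [tubulizew]
(3) Nasal Place Assimilation: no change — [tubulizew]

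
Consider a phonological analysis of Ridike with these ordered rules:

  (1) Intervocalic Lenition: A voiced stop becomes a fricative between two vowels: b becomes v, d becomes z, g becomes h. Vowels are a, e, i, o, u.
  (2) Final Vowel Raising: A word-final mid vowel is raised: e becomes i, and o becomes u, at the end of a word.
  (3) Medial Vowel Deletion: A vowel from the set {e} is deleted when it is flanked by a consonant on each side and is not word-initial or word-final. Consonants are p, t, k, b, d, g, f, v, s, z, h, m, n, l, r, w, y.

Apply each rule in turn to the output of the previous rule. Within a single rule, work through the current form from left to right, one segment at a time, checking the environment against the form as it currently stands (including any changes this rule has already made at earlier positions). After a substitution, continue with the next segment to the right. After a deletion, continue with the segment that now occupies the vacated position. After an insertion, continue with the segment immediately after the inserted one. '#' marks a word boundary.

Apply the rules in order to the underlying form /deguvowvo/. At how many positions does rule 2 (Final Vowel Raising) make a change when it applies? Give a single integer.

(1) Intervocalic Lenition: [deguvowvo] → [dehuvowvo]
(2) Final Vowel Raising: [dehuvowvo] → [dehuvowvu]
(3) Medial Vowel Deletion: [dehuvowvu] → [dhuvowvu]
Rule 2 changed 1 position(s).

1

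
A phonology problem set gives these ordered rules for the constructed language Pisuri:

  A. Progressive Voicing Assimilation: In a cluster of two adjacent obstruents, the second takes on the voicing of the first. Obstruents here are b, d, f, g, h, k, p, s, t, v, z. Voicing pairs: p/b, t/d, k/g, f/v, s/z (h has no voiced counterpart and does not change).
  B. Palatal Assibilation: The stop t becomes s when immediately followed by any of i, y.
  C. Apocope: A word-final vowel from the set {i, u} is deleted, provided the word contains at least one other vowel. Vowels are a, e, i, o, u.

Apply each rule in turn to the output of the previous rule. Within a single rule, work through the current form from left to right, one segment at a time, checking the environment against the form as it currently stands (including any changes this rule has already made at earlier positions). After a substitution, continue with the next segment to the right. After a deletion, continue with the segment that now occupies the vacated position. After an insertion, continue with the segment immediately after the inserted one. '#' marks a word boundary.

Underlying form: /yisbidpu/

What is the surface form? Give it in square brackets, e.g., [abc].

[yispidb]

A Progressive Voicing Assimilation: [yisbidpu] → [yispidbu]
B Palatal Assibilation: no change — [yispidbu]
C Apocope: [yispidbu] → [yispidb]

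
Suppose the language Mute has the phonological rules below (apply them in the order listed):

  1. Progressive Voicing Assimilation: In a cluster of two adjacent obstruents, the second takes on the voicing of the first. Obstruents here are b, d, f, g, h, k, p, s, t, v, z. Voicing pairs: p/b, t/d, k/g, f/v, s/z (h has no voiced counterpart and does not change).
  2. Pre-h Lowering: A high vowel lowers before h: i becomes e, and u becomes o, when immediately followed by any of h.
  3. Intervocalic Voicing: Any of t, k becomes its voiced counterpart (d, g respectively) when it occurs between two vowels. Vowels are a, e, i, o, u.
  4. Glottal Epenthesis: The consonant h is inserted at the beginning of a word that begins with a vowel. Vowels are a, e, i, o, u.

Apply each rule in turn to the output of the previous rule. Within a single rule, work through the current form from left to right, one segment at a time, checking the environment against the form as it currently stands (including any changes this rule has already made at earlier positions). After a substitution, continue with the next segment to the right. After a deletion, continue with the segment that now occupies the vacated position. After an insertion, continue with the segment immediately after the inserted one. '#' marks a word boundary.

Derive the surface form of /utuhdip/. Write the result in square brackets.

[hudohtip]

1 Progressive Voicing Assimilation: [utuhdip] → [utuhtip]
2 Pre-h Lowering: [utuhtip] → [utohtip]
3 Intervocalic Voicing: [utohtip] → [udohtip]
4 Glottal Epenthesis: [udohtip] → [hudohtip]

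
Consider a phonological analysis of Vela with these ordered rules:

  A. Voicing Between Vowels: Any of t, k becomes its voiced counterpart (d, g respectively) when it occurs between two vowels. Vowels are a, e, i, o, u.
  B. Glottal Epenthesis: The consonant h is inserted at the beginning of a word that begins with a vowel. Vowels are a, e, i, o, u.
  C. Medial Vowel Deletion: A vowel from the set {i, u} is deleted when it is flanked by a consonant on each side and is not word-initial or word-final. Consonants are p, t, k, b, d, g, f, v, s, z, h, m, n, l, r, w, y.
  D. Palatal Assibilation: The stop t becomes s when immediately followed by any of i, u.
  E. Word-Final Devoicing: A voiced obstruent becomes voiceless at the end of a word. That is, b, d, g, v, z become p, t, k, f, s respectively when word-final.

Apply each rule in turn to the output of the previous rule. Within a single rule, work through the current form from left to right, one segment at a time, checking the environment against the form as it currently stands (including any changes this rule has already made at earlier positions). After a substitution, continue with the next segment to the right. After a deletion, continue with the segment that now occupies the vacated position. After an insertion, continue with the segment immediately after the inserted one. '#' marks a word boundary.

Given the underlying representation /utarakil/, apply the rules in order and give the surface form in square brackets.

[hdaragl]

A Voicing Between Vowels: [utarakil] → [udaragil]
B Glottal Epenthesis: [udaragil] → [hudaragil]
C Medial Vowel Deletion: [hudaragil] → [hdaragl]
D Palatal Assibilation: no change — [hdaragl]
E Word-Final Devoicing: no change — [hdaragl]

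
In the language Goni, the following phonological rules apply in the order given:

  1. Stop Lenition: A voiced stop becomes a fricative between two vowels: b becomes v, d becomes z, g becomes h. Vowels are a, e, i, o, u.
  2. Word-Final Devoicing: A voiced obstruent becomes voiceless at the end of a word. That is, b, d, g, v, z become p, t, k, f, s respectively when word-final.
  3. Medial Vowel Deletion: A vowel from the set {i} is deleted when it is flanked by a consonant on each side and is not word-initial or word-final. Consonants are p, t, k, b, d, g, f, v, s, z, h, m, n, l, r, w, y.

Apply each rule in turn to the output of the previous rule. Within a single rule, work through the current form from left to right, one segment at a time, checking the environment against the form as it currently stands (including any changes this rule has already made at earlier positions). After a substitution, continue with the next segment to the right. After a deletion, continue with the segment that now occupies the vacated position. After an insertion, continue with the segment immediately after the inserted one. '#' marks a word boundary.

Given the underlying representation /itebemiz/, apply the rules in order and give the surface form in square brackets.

[itevems]

1 Stop Lenition: [itebemiz] → [itevemiz]
2 Word-Final Devoicing: [itevemiz] → [itevemis]
3 Medial Vowel Deletion: [itevemis] → [itevems]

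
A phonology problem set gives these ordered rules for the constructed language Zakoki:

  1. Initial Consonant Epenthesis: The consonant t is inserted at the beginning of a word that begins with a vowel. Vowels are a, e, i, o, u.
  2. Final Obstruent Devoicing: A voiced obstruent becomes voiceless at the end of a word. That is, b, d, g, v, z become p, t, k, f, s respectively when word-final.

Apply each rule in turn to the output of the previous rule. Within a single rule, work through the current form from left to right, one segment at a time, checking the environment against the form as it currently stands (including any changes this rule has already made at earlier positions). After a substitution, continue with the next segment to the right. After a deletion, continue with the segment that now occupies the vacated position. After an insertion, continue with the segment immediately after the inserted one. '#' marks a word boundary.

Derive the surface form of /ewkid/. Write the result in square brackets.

[tewkit]

1 Initial Consonant Epenthesis: [ewkid] → [tewkid]
2 Final Obstruent Devoicing: [tewkid] → [tewkit]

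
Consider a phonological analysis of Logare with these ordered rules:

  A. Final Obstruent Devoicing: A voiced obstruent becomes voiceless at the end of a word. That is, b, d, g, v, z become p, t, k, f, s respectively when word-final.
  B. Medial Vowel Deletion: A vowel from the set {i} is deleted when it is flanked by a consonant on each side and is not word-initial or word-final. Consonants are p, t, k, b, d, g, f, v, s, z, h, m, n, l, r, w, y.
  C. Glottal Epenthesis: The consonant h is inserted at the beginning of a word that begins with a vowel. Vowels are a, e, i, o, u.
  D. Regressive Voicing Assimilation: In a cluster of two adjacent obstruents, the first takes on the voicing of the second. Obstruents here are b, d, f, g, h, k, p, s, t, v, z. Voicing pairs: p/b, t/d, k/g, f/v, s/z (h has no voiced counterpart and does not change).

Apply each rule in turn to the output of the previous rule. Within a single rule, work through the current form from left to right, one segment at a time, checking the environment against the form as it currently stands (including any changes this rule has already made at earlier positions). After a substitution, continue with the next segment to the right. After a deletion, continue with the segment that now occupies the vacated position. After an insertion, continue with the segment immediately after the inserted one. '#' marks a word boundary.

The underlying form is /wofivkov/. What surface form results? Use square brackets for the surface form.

A Final Obstruent Devoicing: [wofivkov] → [wofivkof]
B Medial Vowel Deletion: [wofivkof] → [wofvkof]
C Glottal Epenthesis: no change — [wofvkof]
D Regressive Voicing Assimilation: [wofvkof] → [wovfkof]

[wovfkof]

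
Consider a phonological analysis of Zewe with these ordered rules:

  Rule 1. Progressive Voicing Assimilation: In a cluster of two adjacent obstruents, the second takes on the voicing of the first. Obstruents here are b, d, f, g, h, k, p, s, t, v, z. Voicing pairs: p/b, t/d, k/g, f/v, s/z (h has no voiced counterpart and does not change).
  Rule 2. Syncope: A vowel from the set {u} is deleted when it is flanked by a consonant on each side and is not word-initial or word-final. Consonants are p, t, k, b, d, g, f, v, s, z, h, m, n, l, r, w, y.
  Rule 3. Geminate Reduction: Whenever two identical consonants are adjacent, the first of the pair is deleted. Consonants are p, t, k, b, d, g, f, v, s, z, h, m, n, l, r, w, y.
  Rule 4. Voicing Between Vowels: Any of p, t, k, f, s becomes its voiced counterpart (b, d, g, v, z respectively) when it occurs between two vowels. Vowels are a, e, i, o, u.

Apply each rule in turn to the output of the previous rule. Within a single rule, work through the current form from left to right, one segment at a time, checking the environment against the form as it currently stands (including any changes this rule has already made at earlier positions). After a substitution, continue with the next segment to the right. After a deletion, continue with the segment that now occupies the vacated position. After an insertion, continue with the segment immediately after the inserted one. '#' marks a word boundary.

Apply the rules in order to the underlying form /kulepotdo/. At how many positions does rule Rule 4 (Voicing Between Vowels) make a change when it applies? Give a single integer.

Rule 1 Progressive Voicing Assimilation: [kulepotdo] → [kulepotto]
Rule 2 Syncope: [kulepotto] → [klepotto]
Rule 3 Geminate Reduction: [klepotto] → [klepoto]
Rule 4 Voicing Between Vowels: [klepoto] → [klebodo]
Rule Rule 4 changed 2 position(s).

2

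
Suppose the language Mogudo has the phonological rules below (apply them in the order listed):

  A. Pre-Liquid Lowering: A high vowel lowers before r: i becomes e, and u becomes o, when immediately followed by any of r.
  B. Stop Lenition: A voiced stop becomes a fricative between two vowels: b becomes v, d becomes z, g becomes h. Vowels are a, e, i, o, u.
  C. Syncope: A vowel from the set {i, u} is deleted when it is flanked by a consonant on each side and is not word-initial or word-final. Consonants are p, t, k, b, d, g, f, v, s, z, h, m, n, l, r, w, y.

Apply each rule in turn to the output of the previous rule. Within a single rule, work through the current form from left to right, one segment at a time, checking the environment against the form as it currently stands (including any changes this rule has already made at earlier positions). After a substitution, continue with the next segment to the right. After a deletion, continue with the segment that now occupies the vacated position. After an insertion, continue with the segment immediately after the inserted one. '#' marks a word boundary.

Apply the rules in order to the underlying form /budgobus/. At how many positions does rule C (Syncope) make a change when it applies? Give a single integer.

A Pre-Liquid Lowering: no change — [budgobus]
B Stop Lenition: [budgobus] → [budgovus]
C Syncope: [budgovus] → [bdgovs]
Rule C changed 2 position(s).

2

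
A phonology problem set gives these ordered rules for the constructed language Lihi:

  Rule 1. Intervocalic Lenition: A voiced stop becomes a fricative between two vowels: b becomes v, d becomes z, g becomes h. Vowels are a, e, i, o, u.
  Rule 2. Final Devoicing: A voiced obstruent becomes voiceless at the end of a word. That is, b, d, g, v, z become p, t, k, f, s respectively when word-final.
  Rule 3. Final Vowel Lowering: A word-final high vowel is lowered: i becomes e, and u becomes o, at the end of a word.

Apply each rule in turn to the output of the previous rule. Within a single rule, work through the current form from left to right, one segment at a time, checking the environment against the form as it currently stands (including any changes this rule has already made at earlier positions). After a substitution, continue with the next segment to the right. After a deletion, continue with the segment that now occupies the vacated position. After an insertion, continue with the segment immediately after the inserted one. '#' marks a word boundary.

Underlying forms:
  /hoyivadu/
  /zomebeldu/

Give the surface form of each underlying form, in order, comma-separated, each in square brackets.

[hoyivazo], [zomeveldo]

/hoyivadu/:
  Rule 1 Intervocalic Lenition: [hoyivadu] → [hoyivazu]
  Rule 2 Final Devoicing: no change — [hoyivazu]
  Rule 3 Final Vowel Lowering: [hoyivazu] → [hoyivazo]
/zomebeldu/:
  Rule 1 Intervocalic Lenition: [zomebeldu] → [zomeveldu]
  Rule 2 Final Devoicing: no change — [zomeveldu]
  Rule 3 Final Vowel Lowering: [zomeveldu] → [zomeveldo]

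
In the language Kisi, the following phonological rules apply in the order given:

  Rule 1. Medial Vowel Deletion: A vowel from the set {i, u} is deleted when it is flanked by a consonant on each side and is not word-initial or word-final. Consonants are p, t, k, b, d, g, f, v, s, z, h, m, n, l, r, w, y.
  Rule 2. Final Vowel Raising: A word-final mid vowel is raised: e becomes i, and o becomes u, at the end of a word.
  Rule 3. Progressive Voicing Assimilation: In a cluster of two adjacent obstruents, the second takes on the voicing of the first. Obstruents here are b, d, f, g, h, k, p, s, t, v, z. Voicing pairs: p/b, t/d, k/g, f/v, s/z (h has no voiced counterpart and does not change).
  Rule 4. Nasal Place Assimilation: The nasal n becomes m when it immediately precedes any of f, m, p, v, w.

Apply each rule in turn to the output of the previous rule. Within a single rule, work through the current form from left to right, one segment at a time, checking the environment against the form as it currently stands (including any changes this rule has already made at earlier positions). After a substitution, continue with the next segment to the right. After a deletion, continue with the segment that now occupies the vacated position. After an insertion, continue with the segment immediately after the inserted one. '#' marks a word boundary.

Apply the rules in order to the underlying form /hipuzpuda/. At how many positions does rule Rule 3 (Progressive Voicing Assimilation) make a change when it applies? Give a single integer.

2

Rule 1 Medial Vowel Deletion: [hipuzpuda] → [hpzpda]
Rule 2 Final Vowel Raising: no change — [hpzpda]
Rule 3 Progressive Voicing Assimilation: [hpzpda] → [hpspta]
Rule 4 Nasal Place Assimilation: no change — [hpspta]
Rule Rule 3 changed 2 position(s).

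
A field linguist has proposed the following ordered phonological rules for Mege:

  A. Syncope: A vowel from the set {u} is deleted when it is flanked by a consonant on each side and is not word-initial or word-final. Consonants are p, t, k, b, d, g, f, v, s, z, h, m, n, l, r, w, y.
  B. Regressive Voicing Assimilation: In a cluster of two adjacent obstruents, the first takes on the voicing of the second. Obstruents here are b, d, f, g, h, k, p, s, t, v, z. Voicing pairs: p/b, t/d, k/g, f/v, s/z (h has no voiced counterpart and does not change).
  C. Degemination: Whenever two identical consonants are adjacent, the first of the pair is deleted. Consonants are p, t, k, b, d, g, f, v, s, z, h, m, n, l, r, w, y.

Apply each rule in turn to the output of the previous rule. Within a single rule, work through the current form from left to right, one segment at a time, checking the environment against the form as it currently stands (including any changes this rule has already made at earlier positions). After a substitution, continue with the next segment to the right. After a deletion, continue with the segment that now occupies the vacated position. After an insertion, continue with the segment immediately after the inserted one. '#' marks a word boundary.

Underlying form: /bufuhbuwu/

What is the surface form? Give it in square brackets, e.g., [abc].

A Syncope: [bufuhbuwu] → [bfhbwu]
B Regressive Voicing Assimilation: [bfhbwu] → [pfhbwu]
C Degemination: no change — [pfhbwu]

[pfhbwu]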